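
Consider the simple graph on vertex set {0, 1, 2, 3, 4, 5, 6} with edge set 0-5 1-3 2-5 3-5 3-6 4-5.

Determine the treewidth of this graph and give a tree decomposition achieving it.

The largest bag has 2 vertices, giving width 1; this decomposition certifies tw(G) ≤ 1. G has an edge, so its treewidth is at least 1. The upper and lower bounds meet at 1, so that is the treewidth.

Treewidth 1.
One such decomposition:
Bags: B1 = {2, 5}  B2 = {3, 5}  B3 = {0, 5}  B4 = {4, 5}  B5 = {3, 6}  B6 = {1, 3}
Tree: B1–B2, B1–B3, B1–B4, B2–B5, B5–B6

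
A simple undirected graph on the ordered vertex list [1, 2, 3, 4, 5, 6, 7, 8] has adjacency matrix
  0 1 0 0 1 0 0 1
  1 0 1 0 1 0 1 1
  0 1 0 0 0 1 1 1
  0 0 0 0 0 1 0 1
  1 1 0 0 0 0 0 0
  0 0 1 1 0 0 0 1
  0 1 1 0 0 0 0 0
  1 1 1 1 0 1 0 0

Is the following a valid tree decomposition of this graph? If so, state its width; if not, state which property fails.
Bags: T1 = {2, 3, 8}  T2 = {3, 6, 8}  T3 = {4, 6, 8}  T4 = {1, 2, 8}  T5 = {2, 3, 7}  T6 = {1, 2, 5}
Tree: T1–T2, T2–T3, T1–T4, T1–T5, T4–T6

Yes; width 2.

Vertex coverage: the bags together contain {1, 2, 3, 4, 5, 6, 7, 8}, the full vertex set. Edge coverage: each edge of G has both endpoints in at least one bag. Running intersection: for every vertex, the bags containing it form a connected subtree. All three properties hold, so this is a valid tree decomposition of width max|bag| − 1 = 2, and hence tw(G) ≤ 2.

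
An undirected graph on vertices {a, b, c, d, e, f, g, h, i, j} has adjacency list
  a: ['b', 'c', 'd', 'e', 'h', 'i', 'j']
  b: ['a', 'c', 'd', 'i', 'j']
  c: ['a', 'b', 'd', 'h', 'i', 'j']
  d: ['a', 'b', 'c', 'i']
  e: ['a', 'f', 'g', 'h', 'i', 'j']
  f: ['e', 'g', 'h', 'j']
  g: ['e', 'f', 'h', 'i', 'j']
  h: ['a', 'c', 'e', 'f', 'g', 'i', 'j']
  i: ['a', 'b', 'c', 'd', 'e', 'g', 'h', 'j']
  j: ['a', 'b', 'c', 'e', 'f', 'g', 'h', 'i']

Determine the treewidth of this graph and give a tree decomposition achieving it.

Treewidth 4.
One such decomposition:
Bags: B1 = {a, c, h, i, j}  B2 = {a, e, h, i, j}  B3 = {a, b, c, i, j}  B4 = {e, g, h, i, j}  B5 = {e, f, g, h, j}  B6 = {a, b, c, d, i}
Tree: B1–B2, B1–B3, B2–B4, B4–B5, B3–B6

Every bag has size at most 5, so the width is 5 − 1 = 4 and tw(G) ≤ 4. On the other hand G contains the 5-clique {e, f, g, h, j}. A clique must lie in a single bag of any decomposition, so no decomposition can have width below 4. Hence tw(G) = 4 exactly.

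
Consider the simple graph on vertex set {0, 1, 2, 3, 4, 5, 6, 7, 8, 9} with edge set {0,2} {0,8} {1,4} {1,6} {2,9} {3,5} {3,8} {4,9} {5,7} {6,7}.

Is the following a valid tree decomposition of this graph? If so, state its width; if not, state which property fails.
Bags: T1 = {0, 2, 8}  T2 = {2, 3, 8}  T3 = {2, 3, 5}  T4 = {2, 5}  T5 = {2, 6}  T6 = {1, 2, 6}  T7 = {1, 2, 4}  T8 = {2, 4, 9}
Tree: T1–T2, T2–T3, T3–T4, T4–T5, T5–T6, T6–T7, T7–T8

A tree decomposition must satisfy three properties: every vertex lies in some bag; for every edge, both endpoints lie together in some bag; and for every vertex, the bags containing it form a connected subtree. Here vertex 7 appears in no bag, so the decomposition is invalid.

No — vertex 7 appears in no bag.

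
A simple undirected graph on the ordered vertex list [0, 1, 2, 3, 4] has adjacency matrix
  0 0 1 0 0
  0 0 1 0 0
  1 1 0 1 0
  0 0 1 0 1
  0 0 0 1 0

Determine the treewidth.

A width-1 tree decomposition is:
Bags: B1 = {0, 2}  B2 = {1, 2}  B3 = {2, 3}  B4 = {3, 4}
Tree: B1–B2, B1–B3, B3–B4
Each bag holds 2 vertices, so the decomposition has width 1, which upper-bounds the treewidth. Since G has at least one edge (e.g. 2–0), it is not an edgeless graph, so tw(G) ≥ 1. Therefore the treewidth is 1.

1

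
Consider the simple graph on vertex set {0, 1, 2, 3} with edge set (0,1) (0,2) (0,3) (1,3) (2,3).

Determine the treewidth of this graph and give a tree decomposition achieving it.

Treewidth 2.
Bags: B1 = {0, 1, 3}  B2 = {0, 2, 3}
Tree: B1–B2

The largest bag has 3 vertices, giving width 2; this decomposition certifies tw(G) ≤ 2. For the lower bound, the 3 vertices {0, 1, 3} are pairwise adjacent, and any tree decomposition puts a clique entirely inside one bag — forcing width ≥ 2. Therefore the treewidth is 2.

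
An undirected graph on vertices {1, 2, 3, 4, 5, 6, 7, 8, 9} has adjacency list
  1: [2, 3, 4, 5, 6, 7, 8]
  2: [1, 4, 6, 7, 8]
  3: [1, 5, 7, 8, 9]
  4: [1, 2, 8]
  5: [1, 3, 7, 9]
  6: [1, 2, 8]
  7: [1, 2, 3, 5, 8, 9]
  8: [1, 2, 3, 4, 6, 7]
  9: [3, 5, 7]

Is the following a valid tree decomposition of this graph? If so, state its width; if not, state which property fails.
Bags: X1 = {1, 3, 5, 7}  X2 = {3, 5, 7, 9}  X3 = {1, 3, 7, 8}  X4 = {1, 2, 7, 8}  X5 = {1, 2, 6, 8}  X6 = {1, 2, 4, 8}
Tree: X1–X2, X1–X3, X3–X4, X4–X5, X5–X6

Vertex coverage: the bags together contain {1, 2, 3, 4, 5, 6, 7, 8, 9}, the full vertex set. Edge coverage: each edge of G has both endpoints in at least one bag. Running intersection: for every vertex, the bags containing it form a connected subtree. All three properties hold, so this is a valid tree decomposition of width max|bag| − 1 = 3, and hence tw(G) ≤ 3.

Yes; width 3.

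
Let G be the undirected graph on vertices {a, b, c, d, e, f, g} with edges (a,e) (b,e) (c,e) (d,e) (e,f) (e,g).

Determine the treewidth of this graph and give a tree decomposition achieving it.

Each bag holds 2 vertices, so the decomposition has width 1, which upper-bounds the treewidth. Any graph with an edge has treewidth ≥ 1, and G has the edge e–f. The upper and lower bounds meet at 1, so that is the treewidth.

Treewidth 1.
Bags: B1 = {e, f}  B2 = {e, g}  B3 = {c, e}  B4 = {d, e}  B5 = {b, e}  B6 = {a, e}
Tree: B1–B2, B1–B3, B1–B4, B4–B5, B1–B6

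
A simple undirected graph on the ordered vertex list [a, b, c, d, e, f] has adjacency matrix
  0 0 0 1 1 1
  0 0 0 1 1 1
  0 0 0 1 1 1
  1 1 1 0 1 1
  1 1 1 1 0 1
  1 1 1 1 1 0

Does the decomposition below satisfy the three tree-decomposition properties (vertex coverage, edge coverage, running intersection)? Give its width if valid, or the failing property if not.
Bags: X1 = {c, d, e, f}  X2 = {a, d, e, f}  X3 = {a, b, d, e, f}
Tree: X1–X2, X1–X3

No — bags containing vertex a are not connected in the tree.

A tree decomposition must satisfy three properties: every vertex lies in some bag; for every edge, both endpoints lie together in some bag; and for every vertex, the bags containing it form a connected subtree. Here bags containing vertex a are not connected in the tree, so the decomposition is invalid.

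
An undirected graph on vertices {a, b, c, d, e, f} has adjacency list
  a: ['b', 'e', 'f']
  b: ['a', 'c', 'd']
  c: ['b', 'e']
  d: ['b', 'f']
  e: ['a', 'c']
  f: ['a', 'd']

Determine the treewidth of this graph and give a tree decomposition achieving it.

Treewidth 2.
One such decomposition:
Bags: B1 = {b, d, f}  B2 = {a, b, f}  B3 = {a, b, c}  B4 = {a, c, e}
Tree: B1–B2, B2–B3, B3–B4

The largest bag has 3 vertices, giving width 2; this decomposition certifies tw(G) ≤ 2. For the lower bound, G contains the cycle d–f–a–b–d, so G is not a forest; only forests have treewidth ≤ 1, hence tw(G) ≥ 2. The upper and lower bounds meet at 2, so that is the treewidth.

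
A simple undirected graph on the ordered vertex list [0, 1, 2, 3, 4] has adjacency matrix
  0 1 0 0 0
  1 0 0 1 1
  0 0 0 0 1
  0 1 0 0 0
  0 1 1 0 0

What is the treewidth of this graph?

A width-1 tree decomposition is:
Bags: B1 = {1, 3}  B2 = {1, 4}  B3 = {2, 4}  B4 = {0, 1}
Tree: B1–B2, B2–B3, B1–B4
Every bag has size at most 2, so the width is 2 − 1 = 1 and tw(G) ≤ 1. Since G has at least one edge (e.g. 1–3), it is not an edgeless graph, so tw(G) ≥ 1. Therefore the treewidth is 1.

1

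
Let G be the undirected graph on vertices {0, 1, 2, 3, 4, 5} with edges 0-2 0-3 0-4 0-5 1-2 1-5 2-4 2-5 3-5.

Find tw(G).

2

A width-2 tree decomposition is:
Bags: B1 = {1, 2, 5}  B2 = {0, 2, 5}  B3 = {0, 3, 5}  B4 = {0, 2, 4}
Tree: B1–B2, B2–B3, B2–B4
Each bag holds 3 vertices, so the decomposition has width 2, which upper-bounds the treewidth. On the other hand G contains the 3-clique {0, 2, 4}. A clique must lie in a single bag of any decomposition, so no decomposition can have width below 2. The upper and lower bounds meet at 2, so that is the treewidth.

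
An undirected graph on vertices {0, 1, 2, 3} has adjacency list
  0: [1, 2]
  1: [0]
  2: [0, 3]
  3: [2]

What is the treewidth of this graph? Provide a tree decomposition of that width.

Every bag has size at most 2, so the width is 2 − 1 = 1 and tw(G) ≤ 1. Any graph with an edge has treewidth ≥ 1, and G has the edge 1–0. The upper and lower bounds meet at 1, so that is the treewidth.

Treewidth 1.
One optimal decomposition is:
Bags: B1 = {0, 1}  B2 = {0, 2}  B3 = {2, 3}
Tree: B1–B2, B2–B3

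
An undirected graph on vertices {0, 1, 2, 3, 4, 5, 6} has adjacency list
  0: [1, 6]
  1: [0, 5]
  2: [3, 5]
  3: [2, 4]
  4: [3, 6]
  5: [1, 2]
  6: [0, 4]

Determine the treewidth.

A width-2 tree decomposition is:
Bags: B1 = {0, 1, 5}  B2 = {0, 5, 6}  B3 = {4, 5, 6}  B4 = {3, 4, 5}  B5 = {2, 3, 5}
Tree: B1–B2, B2–B3, B3–B4, B4–B5
The largest bag has 3 vertices, giving width 2; this decomposition certifies tw(G) ≤ 2. The edges 5–1–0–6–4–3–2–5 form a cycle, so G is not a tree and its treewidth is at least 2. Hence tw(G) = 2 exactly.

2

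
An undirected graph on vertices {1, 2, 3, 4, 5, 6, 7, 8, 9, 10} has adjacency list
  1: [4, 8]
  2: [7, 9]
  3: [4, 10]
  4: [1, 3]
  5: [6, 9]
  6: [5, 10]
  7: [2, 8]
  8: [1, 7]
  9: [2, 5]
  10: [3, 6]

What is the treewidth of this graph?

A width-2 tree decomposition is:
Bags: B1 = {1, 3, 4}  B2 = {1, 3, 8}  B3 = {3, 7, 8}  B4 = {2, 3, 7}  B5 = {2, 3, 9}  B6 = {3, 5, 9}  B7 = {3, 5, 6}  B8 = {3, 6, 10}
Tree: B1–B2, B2–B3, B3–B4, B4–B5, B5–B6, B6–B7, B7–B8
Each bag holds 3 vertices, so the decomposition has width 2, which upper-bounds the treewidth. For the lower bound, G contains the cycle 3–4–1–8–7–2–9–5–6–10–3, so G is not a forest; only forests have treewidth ≤ 1, hence tw(G) ≥ 2. Therefore the treewidth is 2.

2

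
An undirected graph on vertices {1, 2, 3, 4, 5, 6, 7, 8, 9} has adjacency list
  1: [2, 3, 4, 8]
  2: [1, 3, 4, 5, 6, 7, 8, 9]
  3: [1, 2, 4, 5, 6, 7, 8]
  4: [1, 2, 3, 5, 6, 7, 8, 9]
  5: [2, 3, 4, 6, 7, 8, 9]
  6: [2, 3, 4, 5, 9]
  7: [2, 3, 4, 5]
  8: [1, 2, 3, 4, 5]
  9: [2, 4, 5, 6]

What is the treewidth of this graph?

4

A width-4 tree decomposition is:
Bags: B1 = {2, 3, 4, 5, 7}  B2 = {2, 3, 4, 5, 8}  B3 = {2, 3, 4, 5, 6}  B4 = {1, 2, 3, 4, 8}  B5 = {2, 4, 5, 6, 9}
Tree: B1–B2, B2–B3, B2–B4, B3–B5
Every bag has size at most 5, so the width is 5 − 1 = 4 and tw(G) ≤ 4. On the other hand G contains the 5-clique {2, 4, 5, 6, 9}. A clique must lie in a single bag of any decomposition, so no decomposition can have width below 4. Hence tw(G) = 4 exactly.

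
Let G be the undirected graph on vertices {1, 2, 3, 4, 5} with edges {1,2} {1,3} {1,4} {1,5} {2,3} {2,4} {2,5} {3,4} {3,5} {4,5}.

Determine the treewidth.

A width-4 tree decomposition is:
Bags: B1 = {1, 2, 3, 4, 5}
Tree: (single bag)
A single bag containing all 5 vertices is trivially a valid decomposition of width 4. Conversely, {1, 2, 3, 4, 5} is a clique of size 5, and the vertices of any clique must share a bag in every tree decomposition; so some bag has ≥ 5 vertices and tw(G) ≥ 4. The upper and lower bounds meet at 4, so that is the treewidth.

4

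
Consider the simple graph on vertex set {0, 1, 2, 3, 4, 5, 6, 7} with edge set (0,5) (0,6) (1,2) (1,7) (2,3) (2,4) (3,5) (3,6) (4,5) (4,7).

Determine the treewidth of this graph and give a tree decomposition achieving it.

Treewidth 2.
One optimal decomposition is:
Bags: B1 = {0, 3, 6}  B2 = {0, 3, 5}  B3 = {2, 3, 5}  B4 = {2, 4, 5}  B5 = {1, 2, 4}  B6 = {1, 4, 7}
Tree: B1–B2, B2–B3, B3–B4, B4–B5, B5–B6

Each bag holds 3 vertices, so the decomposition has width 2, which upper-bounds the treewidth. Since 6–0–5–3–6 is a cycle in G, G is not acyclic. Forests are exactly the graphs of treewidth ≤ 1, so tw(G) ≥ 2. The upper and lower bounds meet at 2, so that is the treewidth.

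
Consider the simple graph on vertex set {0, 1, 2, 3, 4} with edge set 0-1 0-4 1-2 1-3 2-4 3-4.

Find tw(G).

A width-2 tree decomposition is:
Bags: B1 = {0, 1, 4}  B2 = {1, 2, 4}  B3 = {1, 3, 4}
Tree: B1–B2, B2–B3
Each bag holds 3 vertices, so the decomposition has width 2, which upper-bounds the treewidth. Since 4–0–1–2–4 is a cycle in G, G is not acyclic. Forests are exactly the graphs of treewidth ≤ 1, so tw(G) ≥ 2. Therefore the treewidth is 2.

2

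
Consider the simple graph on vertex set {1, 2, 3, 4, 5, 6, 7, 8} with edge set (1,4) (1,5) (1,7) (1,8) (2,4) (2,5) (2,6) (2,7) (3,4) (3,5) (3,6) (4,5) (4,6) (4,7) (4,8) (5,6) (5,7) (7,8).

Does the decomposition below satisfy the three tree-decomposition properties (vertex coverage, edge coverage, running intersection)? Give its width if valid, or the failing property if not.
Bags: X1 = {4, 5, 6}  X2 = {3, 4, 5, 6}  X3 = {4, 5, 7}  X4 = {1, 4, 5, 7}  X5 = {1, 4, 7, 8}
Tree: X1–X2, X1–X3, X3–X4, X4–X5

No — vertex 2 appears in no bag.

A tree decomposition must satisfy three properties: every vertex lies in some bag; for every edge, both endpoints lie together in some bag; and for every vertex, the bags containing it form a connected subtree. Here vertex 2 appears in no bag, so the decomposition is invalid.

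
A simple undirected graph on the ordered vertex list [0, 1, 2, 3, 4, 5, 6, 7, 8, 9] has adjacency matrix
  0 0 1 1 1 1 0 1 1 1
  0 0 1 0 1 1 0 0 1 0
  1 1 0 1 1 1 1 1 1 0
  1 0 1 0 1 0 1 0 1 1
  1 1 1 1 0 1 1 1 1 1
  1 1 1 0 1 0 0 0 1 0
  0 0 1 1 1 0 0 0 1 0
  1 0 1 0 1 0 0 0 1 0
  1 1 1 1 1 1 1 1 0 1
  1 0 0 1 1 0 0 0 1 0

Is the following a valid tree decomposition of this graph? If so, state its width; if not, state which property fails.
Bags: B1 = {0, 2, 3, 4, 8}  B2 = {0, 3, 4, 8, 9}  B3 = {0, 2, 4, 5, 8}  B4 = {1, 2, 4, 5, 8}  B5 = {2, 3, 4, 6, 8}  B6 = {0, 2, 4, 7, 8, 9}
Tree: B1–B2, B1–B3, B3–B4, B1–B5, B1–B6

A tree decomposition must satisfy three properties: every vertex lies in some bag; for every edge, both endpoints lie together in some bag; and for every vertex, the bags containing it form a connected subtree. Here bags containing vertex 9 are not connected in the tree, so the decomposition is invalid.

No — bags containing vertex 9 are not connected in the tree.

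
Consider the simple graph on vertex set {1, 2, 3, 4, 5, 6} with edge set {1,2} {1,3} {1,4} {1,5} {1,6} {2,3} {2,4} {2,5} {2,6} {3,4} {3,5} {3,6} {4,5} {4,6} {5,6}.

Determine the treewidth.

A width-5 tree decomposition is:
Bags: B1 = {1, 2, 3, 4, 5, 6}
Tree: (single bag)
A single bag containing all 6 vertices is trivially a valid decomposition of width 5. Conversely, {1, 2, 3, 4, 5, 6} is a clique of size 6, and the vertices of any clique must share a bag in every tree decomposition; so some bag has ≥ 6 vertices and tw(G) ≥ 5. The upper and lower bounds meet at 5, so that is the treewidth.

5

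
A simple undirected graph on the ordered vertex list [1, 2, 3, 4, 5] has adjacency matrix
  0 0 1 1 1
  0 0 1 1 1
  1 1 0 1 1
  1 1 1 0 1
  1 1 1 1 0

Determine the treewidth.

3

A width-3 tree decomposition is:
Bags: B1 = {2, 3, 4, 5}  B2 = {1, 3, 4, 5}
Tree: B1–B2
Each bag holds 4 vertices, so the decomposition has width 3, which upper-bounds the treewidth. On the other hand G contains the 4-clique {1, 3, 4, 5}. A clique must lie in a single bag of any decomposition, so no decomposition can have width below 3. Combining the bounds, tw(G) = 3.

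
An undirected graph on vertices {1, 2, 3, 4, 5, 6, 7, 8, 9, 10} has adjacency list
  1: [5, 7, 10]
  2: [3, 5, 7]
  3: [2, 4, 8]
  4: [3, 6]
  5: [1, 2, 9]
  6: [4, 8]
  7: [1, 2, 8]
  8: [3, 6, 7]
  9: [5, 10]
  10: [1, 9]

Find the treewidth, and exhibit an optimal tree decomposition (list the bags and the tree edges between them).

Each bag holds 3 vertices, so the decomposition has width 2, which upper-bounds the treewidth. Since 4–6–8–3–4 is a cycle in G, G is not acyclic. Forests are exactly the graphs of treewidth ≤ 1, so tw(G) ≥ 2. The upper and lower bounds meet at 2, so that is the treewidth.

Treewidth 2.
Bags: B1 = {3, 4, 6}  B2 = {3, 6, 8}  B3 = {2, 3, 8}  B4 = {2, 7, 8}  B5 = {2, 5, 7}  B6 = {1, 5, 7}  B7 = {1, 5, 9}  B8 = {1, 9, 10}
Tree: B1–B2, B2–B3, B3–B4, B4–B5, B5–B6, B6–B7, B7–B8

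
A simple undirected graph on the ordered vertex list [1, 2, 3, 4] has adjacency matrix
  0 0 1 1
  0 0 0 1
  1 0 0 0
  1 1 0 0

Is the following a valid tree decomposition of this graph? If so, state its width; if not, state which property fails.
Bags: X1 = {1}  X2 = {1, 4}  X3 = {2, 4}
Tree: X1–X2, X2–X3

A tree decomposition must satisfy three properties: every vertex lies in some bag; for every edge, both endpoints lie together in some bag; and for every vertex, the bags containing it form a connected subtree. Here vertex 3 appears in no bag, so the decomposition is invalid.

No — vertex 3 appears in no bag.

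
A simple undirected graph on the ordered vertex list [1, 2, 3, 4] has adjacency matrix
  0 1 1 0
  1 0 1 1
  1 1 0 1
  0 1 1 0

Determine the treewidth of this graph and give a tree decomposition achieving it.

The largest bag has 3 vertices, giving width 2; this decomposition certifies tw(G) ≤ 2. On the other hand G contains the 3-clique {1, 2, 3}. A clique must lie in a single bag of any decomposition, so no decomposition can have width below 2. Therefore the treewidth is 2.

Treewidth 2.
One optimal decomposition is:
Bags: B1 = {1, 2, 3}  B2 = {2, 3, 4}
Tree: B1–B2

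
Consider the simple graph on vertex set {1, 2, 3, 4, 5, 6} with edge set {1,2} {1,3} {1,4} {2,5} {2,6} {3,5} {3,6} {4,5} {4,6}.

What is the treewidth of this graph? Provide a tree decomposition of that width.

Treewidth 3.
Bags: B1 = {1, 4, 5, 6}  B2 = {1, 3, 5, 6}  B3 = {1, 2, 5, 6}
Tree: B1–B2, B2–B3

The largest bag has 4 vertices, giving width 3; this decomposition certifies tw(G) ≤ 3. For the lower bound: the 4 vertex sets {4,5}, {3,6}, {1}, {2} are disjoint, each induces a connected subgraph, and every pair is joined by at least one edge of G. Contracting each set to a single vertex therefore yields K_{4} as a minor, and since treewidth is minor-monotone, tw(G) ≥ tw(K_{4}) = 3. Hence tw(G) = 3 exactly.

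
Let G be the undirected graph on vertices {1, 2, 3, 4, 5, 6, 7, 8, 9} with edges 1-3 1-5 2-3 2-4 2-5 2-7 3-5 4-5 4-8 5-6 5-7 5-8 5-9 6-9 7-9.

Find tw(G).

2

A width-2 tree decomposition is:
Bags: B1 = {2, 3, 5}  B2 = {2, 5, 7}  B3 = {1, 3, 5}  B4 = {5, 7, 9}  B5 = {2, 4, 5}  B6 = {4, 5, 8}  B7 = {5, 6, 9}
Tree: B1–B2, B1–B3, B2–B4, B2–B5, B5–B6, B4–B7
The largest bag has 3 vertices, giving width 2; this decomposition certifies tw(G) ≤ 2. On the other hand G contains the 3-clique {1, 3, 5}. A clique must lie in a single bag of any decomposition, so no decomposition can have width below 2. Therefore the treewidth is 2.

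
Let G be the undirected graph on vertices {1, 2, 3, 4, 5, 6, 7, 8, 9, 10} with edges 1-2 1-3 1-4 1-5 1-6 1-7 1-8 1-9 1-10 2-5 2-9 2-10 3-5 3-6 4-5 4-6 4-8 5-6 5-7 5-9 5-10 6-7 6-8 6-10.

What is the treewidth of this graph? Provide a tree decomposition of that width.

Treewidth 3.
One such decomposition:
Bags: B1 = {1, 5, 6, 10}  B2 = {1, 4, 5, 6}  B3 = {1, 2, 5, 10}  B4 = {1, 2, 5, 9}  B5 = {1, 4, 6, 8}  B6 = {1, 3, 5, 6}  B7 = {1, 5, 6, 7}
Tree: B1–B2, B1–B3, B3–B4, B2–B5, B2–B6, B6–B7

Each bag holds 4 vertices, so the decomposition has width 3, which upper-bounds the treewidth. Conversely, {1, 4, 6, 8} is a clique of size 4, and the vertices of any clique must share a bag in every tree decomposition; so some bag has ≥ 4 vertices and tw(G) ≥ 3. Therefore the treewidth is 3.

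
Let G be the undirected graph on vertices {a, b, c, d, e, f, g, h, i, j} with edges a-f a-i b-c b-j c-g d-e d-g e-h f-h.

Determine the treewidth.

A width-1 tree decomposition is:
Bags: B1 = {b, j}  B2 = {b, c}  B3 = {c, g}  B4 = {d, g}  B5 = {d, e}  B6 = {e, h}  B7 = {f, h}  B8 = {a, f}  B9 = {a, i}
Tree: B1–B2, B2–B3, B3–B4, B4–B5, B5–B6, B6–B7, B7–B8, B8–B9
Every bag has size at most 2, so the width is 2 − 1 = 1 and tw(G) ≤ 1. G has an edge, so its treewidth is at least 1. The upper and lower bounds meet at 1, so that is the treewidth.

1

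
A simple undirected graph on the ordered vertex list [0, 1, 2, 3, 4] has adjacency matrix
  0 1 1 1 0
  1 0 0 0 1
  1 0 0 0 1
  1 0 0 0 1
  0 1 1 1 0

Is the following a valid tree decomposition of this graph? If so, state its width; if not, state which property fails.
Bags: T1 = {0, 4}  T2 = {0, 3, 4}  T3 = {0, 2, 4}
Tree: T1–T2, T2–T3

No — vertex 1 appears in no bag.

A tree decomposition must satisfy three properties: every vertex lies in some bag; for every edge, both endpoints lie together in some bag; and for every vertex, the bags containing it form a connected subtree. Here vertex 1 appears in no bag, so the decomposition is invalid.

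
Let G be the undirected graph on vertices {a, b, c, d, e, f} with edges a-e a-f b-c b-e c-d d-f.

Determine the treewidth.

2

A width-2 tree decomposition is:
Bags: B1 = {b, c, e}  B2 = {a, c, e}  B3 = {a, c, f}  B4 = {c, d, f}
Tree: B1–B2, B2–B3, B3–B4
The largest bag has 3 vertices, giving width 2; this decomposition certifies tw(G) ≤ 2. For the lower bound, G contains the cycle c–b–e–a–f–d–c, so G is not a forest; only forests have treewidth ≤ 1, hence tw(G) ≥ 2. The upper and lower bounds meet at 2, so that is the treewidth.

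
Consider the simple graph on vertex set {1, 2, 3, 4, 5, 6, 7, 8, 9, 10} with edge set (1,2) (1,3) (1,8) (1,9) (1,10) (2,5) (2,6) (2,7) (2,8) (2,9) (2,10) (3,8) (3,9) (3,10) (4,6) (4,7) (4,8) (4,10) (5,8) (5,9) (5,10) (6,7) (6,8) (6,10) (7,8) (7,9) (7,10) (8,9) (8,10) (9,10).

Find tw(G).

A width-4 tree decomposition is:
Bags: B1 = {2, 5, 8, 9, 10}  B2 = {2, 7, 8, 9, 10}  B3 = {2, 6, 7, 8, 10}  B4 = {1, 2, 8, 9, 10}  B5 = {1, 3, 8, 9, 10}  B6 = {4, 6, 7, 8, 10}
Tree: B1–B2, B2–B3, B1–B4, B4–B5, B3–B6
Each bag holds 5 vertices, so the decomposition has width 4, which upper-bounds the treewidth. For the lower bound, the 5 vertices {1, 2, 8, 9, 10} are pairwise adjacent, and any tree decomposition puts a clique entirely inside one bag — forcing width ≥ 4. Therefore the treewidth is 4.

4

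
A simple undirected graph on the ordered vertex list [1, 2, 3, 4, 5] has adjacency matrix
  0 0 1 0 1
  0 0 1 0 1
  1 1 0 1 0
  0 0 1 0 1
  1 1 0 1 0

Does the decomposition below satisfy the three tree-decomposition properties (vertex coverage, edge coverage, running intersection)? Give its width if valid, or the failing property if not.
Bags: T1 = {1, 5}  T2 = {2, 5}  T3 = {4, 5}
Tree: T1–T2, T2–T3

No — vertex 3 appears in no bag.

A tree decomposition must satisfy three properties: every vertex lies in some bag; for every edge, both endpoints lie together in some bag; and for every vertex, the bags containing it form a connected subtree. Here vertex 3 appears in no bag, so the decomposition is invalid.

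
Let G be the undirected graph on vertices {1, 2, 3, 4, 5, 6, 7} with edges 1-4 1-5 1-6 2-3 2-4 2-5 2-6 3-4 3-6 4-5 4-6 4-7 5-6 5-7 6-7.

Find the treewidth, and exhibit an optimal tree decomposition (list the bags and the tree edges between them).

Treewidth 3.
One such decomposition:
Bags: B1 = {2, 4, 5, 6}  B2 = {4, 5, 6, 7}  B3 = {1, 4, 5, 6}  B4 = {2, 3, 4, 6}
Tree: B1–B2, B2–B3, B1–B4

The largest bag has 4 vertices, giving width 3; this decomposition certifies tw(G) ≤ 3. Conversely, {2, 3, 4, 6} is a clique of size 4, and the vertices of any clique must share a bag in every tree decomposition; so some bag has ≥ 4 vertices and tw(G) ≥ 3. Combining the bounds, tw(G) = 3.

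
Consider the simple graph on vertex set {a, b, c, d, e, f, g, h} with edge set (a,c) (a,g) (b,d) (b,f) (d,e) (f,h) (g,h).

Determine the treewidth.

A width-1 tree decomposition is:
Bags: B1 = {d, e}  B2 = {b, d}  B3 = {b, f}  B4 = {f, h}  B5 = {g, h}  B6 = {a, g}  B7 = {a, c}
Tree: B1–B2, B2–B3, B3–B4, B4–B5, B5–B6, B6–B7
Each bag holds 2 vertices, so the decomposition has width 1, which upper-bounds the treewidth. G has an edge, so its treewidth is at least 1. Therefore the treewidth is 1.

1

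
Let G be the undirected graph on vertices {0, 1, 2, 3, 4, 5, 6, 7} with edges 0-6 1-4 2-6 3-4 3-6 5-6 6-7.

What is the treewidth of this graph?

1

A width-1 tree decomposition is:
Bags: B1 = {0, 6}  B2 = {2, 6}  B3 = {6, 7}  B4 = {3, 6}  B5 = {3, 4}  B6 = {5, 6}  B7 = {1, 4}
Tree: B1–B2, B1–B3, B2–B4, B4–B5, B1–B6, B5–B7
Each bag holds 2 vertices, so the decomposition has width 1, which upper-bounds the treewidth. Since G has at least one edge (e.g. 0–6), it is not an edgeless graph, so tw(G) ≥ 1. Therefore the treewidth is 1.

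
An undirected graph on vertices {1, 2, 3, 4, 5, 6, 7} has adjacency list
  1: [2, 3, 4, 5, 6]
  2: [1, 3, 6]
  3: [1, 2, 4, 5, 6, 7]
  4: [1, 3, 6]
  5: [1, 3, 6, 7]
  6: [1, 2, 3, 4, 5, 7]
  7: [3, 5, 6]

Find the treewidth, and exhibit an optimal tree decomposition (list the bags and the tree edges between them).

Treewidth 3.
One optimal decomposition is:
Bags: B1 = {1, 3, 4, 6}  B2 = {1, 2, 3, 6}  B3 = {1, 3, 5, 6}  B4 = {3, 5, 6, 7}
Tree: B1–B2, B2–B3, B3–B4

Every bag has size at most 4, so the width is 4 − 1 = 3 and tw(G) ≤ 3. Conversely, {1, 2, 3, 6} is a clique of size 4, and the vertices of any clique must share a bag in every tree decomposition; so some bag has ≥ 4 vertices and tw(G) ≥ 3. Combining the bounds, tw(G) = 3.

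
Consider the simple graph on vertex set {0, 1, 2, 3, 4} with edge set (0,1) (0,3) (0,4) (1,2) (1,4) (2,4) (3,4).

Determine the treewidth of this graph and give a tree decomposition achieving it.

Treewidth 2.
Bags: B1 = {0, 3, 4}  B2 = {0, 1, 4}  B3 = {1, 2, 4}
Tree: B1–B2, B2–B3

Every bag has size at most 3, so the width is 3 − 1 = 2 and tw(G) ≤ 2. On the other hand G contains the 3-clique {0, 1, 4}. A clique must lie in a single bag of any decomposition, so no decomposition can have width below 2. Hence tw(G) = 2 exactly.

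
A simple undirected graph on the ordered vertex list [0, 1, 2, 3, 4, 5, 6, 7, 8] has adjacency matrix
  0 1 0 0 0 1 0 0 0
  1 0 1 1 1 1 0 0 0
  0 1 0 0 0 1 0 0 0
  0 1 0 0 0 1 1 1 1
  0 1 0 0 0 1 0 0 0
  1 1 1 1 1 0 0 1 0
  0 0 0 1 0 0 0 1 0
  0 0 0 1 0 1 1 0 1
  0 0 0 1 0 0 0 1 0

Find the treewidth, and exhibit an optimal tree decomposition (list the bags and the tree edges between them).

Every bag has size at most 3, so the width is 3 − 1 = 2 and tw(G) ≤ 2. On the other hand G contains the 3-clique {3, 7, 8}. A clique must lie in a single bag of any decomposition, so no decomposition can have width below 2. Hence tw(G) = 2 exactly.

Treewidth 2.
Bags: B1 = {1, 3, 5}  B2 = {3, 5, 7}  B3 = {0, 1, 5}  B4 = {3, 6, 7}  B5 = {3, 7, 8}  B6 = {1, 2, 5}  B7 = {1, 4, 5}
Tree: B1–B2, B1–B3, B2–B4, B4–B5, B1–B6, B3–B7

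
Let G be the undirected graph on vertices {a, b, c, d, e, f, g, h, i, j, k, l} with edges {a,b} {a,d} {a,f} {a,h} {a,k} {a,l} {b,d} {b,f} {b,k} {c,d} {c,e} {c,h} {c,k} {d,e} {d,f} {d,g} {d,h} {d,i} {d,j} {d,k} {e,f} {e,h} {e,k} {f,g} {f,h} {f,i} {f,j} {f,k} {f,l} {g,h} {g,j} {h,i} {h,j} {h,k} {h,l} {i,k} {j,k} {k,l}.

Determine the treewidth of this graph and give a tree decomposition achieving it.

Every bag has size at most 5, so the width is 5 − 1 = 4 and tw(G) ≤ 4. Conversely, {c, d, e, h, k} is a clique of size 5, and the vertices of any clique must share a bag in every tree decomposition; so some bag has ≥ 5 vertices and tw(G) ≥ 4. Combining the bounds, tw(G) = 4.

Treewidth 4.
One such decomposition:
Bags: B1 = {d, f, h, j, k}  B2 = {d, f, h, i, k}  B3 = {d, e, f, h, k}  B4 = {a, d, f, h, k}  B5 = {a, f, h, k, l}  B6 = {a, b, d, f, k}  B7 = {d, f, g, h, j}  B8 = {c, d, e, h, k}
Tree: B1–B2, B1–B3, B2–B4, B4–B5, B4–B6, B1–B7, B3–B8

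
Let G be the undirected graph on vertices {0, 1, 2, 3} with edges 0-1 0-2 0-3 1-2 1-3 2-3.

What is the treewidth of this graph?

A width-3 tree decomposition is:
Bags: B1 = {0, 1, 2, 3}
Tree: (single bag)
With just one bag of size 4, the width is 4 − 1 = 3, so tw(G) ≤ 3. On the other hand G contains the 4-clique {0, 1, 2, 3}. A clique must lie in a single bag of any decomposition, so no decomposition can have width below 3. Hence tw(G) = 3 exactly.

3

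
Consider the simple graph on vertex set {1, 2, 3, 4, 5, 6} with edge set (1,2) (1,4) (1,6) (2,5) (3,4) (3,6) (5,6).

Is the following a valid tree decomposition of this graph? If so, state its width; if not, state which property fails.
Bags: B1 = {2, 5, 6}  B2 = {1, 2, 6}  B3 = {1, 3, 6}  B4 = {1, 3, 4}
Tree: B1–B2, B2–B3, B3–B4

Checking the three conditions: (i) the bags cover all of {1, 2, 3, 4, 5, 6}; (ii) for each edge, some bag contains both endpoints; (iii) the bags containing any fixed vertex form a subtree. All hold, so the decomposition is valid with width 3 − 1 = 2.

Yes; width 2.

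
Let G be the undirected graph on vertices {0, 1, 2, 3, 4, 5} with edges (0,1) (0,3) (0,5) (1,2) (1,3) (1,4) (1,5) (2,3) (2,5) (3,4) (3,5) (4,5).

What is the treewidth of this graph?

A width-3 tree decomposition is:
Bags: B1 = {1, 2, 3, 5}  B2 = {0, 1, 3, 5}  B3 = {1, 3, 4, 5}
Tree: B1–B2, B1–B3
The largest bag has 4 vertices, giving width 3; this decomposition certifies tw(G) ≤ 3. Conversely, {0, 1, 3, 5} is a clique of size 4, and the vertices of any clique must share a bag in every tree decomposition; so some bag has ≥ 4 vertices and tw(G) ≥ 3. The upper and lower bounds meet at 3, so that is the treewidth.

3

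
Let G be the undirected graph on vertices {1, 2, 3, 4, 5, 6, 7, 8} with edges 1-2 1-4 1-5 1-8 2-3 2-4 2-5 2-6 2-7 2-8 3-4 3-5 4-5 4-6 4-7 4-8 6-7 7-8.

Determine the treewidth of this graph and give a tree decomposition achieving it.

The largest bag has 4 vertices, giving width 3; this decomposition certifies tw(G) ≤ 3. Conversely, {1, 2, 4, 8} is a clique of size 4, and the vertices of any clique must share a bag in every tree decomposition; so some bag has ≥ 4 vertices and tw(G) ≥ 3. The upper and lower bounds meet at 3, so that is the treewidth.

Treewidth 3.
Bags: B1 = {1, 2, 4, 8}  B2 = {2, 4, 7, 8}  B3 = {1, 2, 4, 5}  B4 = {2, 4, 6, 7}  B5 = {2, 3, 4, 5}
Tree: B1–B2, B1–B3, B2–B4, B3–B5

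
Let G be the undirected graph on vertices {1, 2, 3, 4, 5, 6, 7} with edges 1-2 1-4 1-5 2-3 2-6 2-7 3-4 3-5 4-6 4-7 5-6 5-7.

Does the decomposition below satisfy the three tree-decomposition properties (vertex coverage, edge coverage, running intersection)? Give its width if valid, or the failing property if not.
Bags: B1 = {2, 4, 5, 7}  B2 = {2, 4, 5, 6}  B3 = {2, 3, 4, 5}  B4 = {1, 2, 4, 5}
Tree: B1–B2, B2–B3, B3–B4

Yes; width 3.

Checking the three conditions: (i) the bags cover all of {1, 2, 3, 4, 5, 6, 7}; (ii) for each edge, some bag contains both endpoints; (iii) the bags containing any fixed vertex form a subtree. All hold, so the decomposition is valid with width 4 − 1 = 3.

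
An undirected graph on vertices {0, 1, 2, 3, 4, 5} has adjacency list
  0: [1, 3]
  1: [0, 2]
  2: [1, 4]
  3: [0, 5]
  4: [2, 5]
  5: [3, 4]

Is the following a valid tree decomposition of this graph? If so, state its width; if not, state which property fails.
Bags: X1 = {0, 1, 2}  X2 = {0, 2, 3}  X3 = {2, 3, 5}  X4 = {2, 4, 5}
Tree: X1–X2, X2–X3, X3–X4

Checking the three conditions: (i) the bags cover all of {0, 1, 2, 3, 4, 5}; (ii) for each edge, some bag contains both endpoints; (iii) the bags containing any fixed vertex form a subtree. All hold, so the decomposition is valid with width 3 − 1 = 2.

Yes; width 2.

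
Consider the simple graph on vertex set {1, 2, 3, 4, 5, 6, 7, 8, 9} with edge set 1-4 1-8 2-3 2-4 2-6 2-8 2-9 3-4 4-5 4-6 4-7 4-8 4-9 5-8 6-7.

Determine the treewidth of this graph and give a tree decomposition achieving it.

The largest bag has 3 vertices, giving width 2; this decomposition certifies tw(G) ≤ 2. On the other hand G contains the 3-clique {1, 4, 8}. A clique must lie in a single bag of any decomposition, so no decomposition can have width below 2. Hence tw(G) = 2 exactly.

Treewidth 2.
Bags: B1 = {2, 4, 8}  B2 = {2, 4, 9}  B3 = {2, 3, 4}  B4 = {4, 5, 8}  B5 = {1, 4, 8}  B6 = {2, 4, 6}  B7 = {4, 6, 7}
Tree: B1–B2, B1–B3, B1–B4, B4–B5, B3–B6, B6–B7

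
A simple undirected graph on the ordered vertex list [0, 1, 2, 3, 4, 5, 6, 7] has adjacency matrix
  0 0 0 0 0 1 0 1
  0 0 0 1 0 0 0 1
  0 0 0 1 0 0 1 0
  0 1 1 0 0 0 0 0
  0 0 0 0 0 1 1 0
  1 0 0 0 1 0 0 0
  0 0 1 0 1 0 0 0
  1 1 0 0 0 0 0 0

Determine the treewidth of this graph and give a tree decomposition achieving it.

Every bag has size at most 3, so the width is 3 − 1 = 2 and tw(G) ≤ 2. Since 6–4–5–0–7–1–3–2–6 is a cycle in G, G is not acyclic. Forests are exactly the graphs of treewidth ≤ 1, so tw(G) ≥ 2. The upper and lower bounds meet at 2, so that is the treewidth.

Treewidth 2.
One such decomposition:
Bags: B1 = {4, 5, 6}  B2 = {0, 5, 6}  B3 = {0, 6, 7}  B4 = {1, 6, 7}  B5 = {1, 3, 6}  B6 = {2, 3, 6}
Tree: B1–B2, B2–B3, B3–B4, B4–B5, B5–B6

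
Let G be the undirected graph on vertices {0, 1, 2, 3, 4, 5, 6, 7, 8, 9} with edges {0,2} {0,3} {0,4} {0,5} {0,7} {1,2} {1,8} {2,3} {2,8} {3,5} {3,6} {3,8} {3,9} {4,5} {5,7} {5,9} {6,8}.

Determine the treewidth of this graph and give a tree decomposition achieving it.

Treewidth 2.
One optimal decomposition is:
Bags: B1 = {0, 3, 5}  B2 = {0, 2, 3}  B3 = {2, 3, 8}  B4 = {3, 6, 8}  B5 = {0, 4, 5}  B6 = {1, 2, 8}  B7 = {0, 5, 7}  B8 = {3, 5, 9}
Tree: B1–B2, B2–B3, B3–B4, B1–B5, B3–B6, B5–B7, B1–B8

Each bag holds 3 vertices, so the decomposition has width 2, which upper-bounds the treewidth. On the other hand G contains the 3-clique {1, 2, 8}. A clique must lie in a single bag of any decomposition, so no decomposition can have width below 2. Hence tw(G) = 2 exactly.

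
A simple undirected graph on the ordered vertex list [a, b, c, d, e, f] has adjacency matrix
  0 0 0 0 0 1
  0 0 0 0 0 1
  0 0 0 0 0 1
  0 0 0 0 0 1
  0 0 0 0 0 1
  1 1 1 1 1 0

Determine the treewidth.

A width-1 tree decomposition is:
Bags: B1 = {d, f}  B2 = {b, f}  B3 = {e, f}  B4 = {c, f}  B5 = {a, f}
Tree: B1–B2, B1–B3, B3–B4, B3–B5
Every bag has size at most 2, so the width is 2 − 1 = 1 and tw(G) ≤ 1. Since G has at least one edge (e.g. d–f), it is not an edgeless graph, so tw(G) ≥ 1. Therefore the treewidth is 1.

1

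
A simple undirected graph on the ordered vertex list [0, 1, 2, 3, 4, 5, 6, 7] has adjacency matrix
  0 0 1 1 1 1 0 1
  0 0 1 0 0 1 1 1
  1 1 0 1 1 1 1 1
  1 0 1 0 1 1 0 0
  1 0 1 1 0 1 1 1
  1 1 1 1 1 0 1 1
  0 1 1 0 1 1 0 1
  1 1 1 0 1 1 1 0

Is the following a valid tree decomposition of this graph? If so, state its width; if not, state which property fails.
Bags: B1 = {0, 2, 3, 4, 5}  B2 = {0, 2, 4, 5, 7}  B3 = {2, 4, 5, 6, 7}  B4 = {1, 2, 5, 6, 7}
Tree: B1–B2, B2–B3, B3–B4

Checking the three conditions: (i) the bags cover all of {0, 1, 2, 3, 4, 5, 6, 7}; (ii) for each edge, some bag contains both endpoints; (iii) the bags containing any fixed vertex form a subtree. All hold, so the decomposition is valid with width 5 − 1 = 4.

Yes; width 4.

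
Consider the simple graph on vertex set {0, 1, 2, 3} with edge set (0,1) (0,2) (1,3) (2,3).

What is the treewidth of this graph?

A width-2 tree decomposition is:
Bags: B1 = {1, 2, 3}  B2 = {0, 1, 2}
Tree: B1–B2
Every bag has size at most 3, so the width is 3 − 1 = 2 and tw(G) ≤ 2. Since 2–3–1–0–2 is a cycle in G, G is not acyclic. Forests are exactly the graphs of treewidth ≤ 1, so tw(G) ≥ 2. Therefore the treewidth is 2.

2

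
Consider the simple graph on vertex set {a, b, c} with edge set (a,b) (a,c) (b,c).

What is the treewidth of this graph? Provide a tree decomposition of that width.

A single bag containing all 3 vertices is trivially a valid decomposition of width 2. On the other hand G contains the 3-clique {a, b, c}. A clique must lie in a single bag of any decomposition, so no decomposition can have width below 2. The upper and lower bounds meet at 2, so that is the treewidth.

Treewidth 2.
Bags: B1 = {a, b, c}
Tree: (single bag)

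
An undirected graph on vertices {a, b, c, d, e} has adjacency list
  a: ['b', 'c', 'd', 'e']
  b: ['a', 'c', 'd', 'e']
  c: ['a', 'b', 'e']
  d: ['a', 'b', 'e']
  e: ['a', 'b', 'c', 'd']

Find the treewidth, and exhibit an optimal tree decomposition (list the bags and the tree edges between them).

Each bag holds 4 vertices, so the decomposition has width 3, which upper-bounds the treewidth. For the lower bound, the 4 vertices {a, b, d, e} are pairwise adjacent, and any tree decomposition puts a clique entirely inside one bag — forcing width ≥ 3. Therefore the treewidth is 3.

Treewidth 3.
One optimal decomposition is:
Bags: B1 = {a, b, d, e}  B2 = {a, b, c, e}
Tree: B1–B2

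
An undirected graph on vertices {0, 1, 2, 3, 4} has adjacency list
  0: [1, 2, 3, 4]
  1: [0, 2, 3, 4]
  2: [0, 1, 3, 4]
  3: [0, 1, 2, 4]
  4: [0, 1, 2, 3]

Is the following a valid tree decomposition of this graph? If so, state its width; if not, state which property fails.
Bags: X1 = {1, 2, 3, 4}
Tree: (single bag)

A tree decomposition must satisfy three properties: every vertex lies in some bag; for every edge, both endpoints lie together in some bag; and for every vertex, the bags containing it form a connected subtree. Here vertex 0 appears in no bag, so the decomposition is invalid.

No — vertex 0 appears in no bag.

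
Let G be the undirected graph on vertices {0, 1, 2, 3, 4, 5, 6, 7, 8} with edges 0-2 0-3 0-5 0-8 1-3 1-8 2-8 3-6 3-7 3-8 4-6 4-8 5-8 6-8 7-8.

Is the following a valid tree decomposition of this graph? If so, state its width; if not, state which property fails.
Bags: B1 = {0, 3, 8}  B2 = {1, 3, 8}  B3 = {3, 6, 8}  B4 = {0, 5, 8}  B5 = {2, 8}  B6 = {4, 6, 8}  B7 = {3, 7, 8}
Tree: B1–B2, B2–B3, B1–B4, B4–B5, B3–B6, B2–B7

No — edge (0,2) lies in no bag.

A tree decomposition must satisfy three properties: every vertex lies in some bag; for every edge, both endpoints lie together in some bag; and for every vertex, the bags containing it form a connected subtree. Here edge (0,2) lies in no bag, so the decomposition is invalid.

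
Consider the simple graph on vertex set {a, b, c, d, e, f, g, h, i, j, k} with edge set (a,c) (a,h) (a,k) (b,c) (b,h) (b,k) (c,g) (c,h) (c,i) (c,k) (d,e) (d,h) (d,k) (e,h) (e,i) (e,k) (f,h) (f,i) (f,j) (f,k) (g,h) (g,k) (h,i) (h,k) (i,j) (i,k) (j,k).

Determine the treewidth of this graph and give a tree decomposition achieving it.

Treewidth 3.
Bags: B1 = {e, h, i, k}  B2 = {d, e, h, k}  B3 = {c, h, i, k}  B4 = {a, c, h, k}  B5 = {b, c, h, k}  B6 = {f, h, i, k}  B7 = {f, i, j, k}  B8 = {c, g, h, k}
Tree: B1–B2, B1–B3, B3–B4, B3–B5, B1–B6, B6–B7, B4–B8

The largest bag has 4 vertices, giving width 3; this decomposition certifies tw(G) ≤ 3. Conversely, {f, i, j, k} is a clique of size 4, and the vertices of any clique must share a bag in every tree decomposition; so some bag has ≥ 4 vertices and tw(G) ≥ 3. Therefore the treewidth is 3.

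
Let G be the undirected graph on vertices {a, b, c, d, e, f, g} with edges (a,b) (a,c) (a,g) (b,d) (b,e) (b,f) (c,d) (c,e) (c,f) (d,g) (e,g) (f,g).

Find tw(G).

3

A width-3 tree decomposition is:
Bags: B1 = {b, c, d, g}  B2 = {b, c, e, g}  B3 = {b, c, f, g}  B4 = {a, b, c, g}
Tree: B1–B2, B2–B3, B3–B4
Every bag has size at most 4, so the width is 4 − 1 = 3 and tw(G) ≤ 3. For the lower bound: the 4 vertex sets {b,d}, {c,e}, {g}, {f} are disjoint, each induces a connected subgraph, and every pair is joined by at least one edge of G. Contracting each set to a single vertex therefore yields K_{4} as a minor, and since treewidth is minor-monotone, tw(G) ≥ tw(K_{4}) = 3. Therefore the treewidth is 3.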